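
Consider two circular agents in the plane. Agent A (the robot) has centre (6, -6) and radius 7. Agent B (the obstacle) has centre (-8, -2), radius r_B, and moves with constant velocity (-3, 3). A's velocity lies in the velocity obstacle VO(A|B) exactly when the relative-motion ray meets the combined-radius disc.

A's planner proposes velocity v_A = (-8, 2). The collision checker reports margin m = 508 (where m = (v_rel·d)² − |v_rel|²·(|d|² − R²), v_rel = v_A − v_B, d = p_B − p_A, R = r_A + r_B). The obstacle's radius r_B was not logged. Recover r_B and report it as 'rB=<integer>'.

m = 508
d = (-14, 4);  v_rel = (-5, -1),  |v_rel|² = 26
v_rel×d = (-5)·(4) − (-1)·(-14) = -34
since m = R²·26 − (-34)²:  R² = (1156 + 508) / 26 = 64
R = √64 = 8  ⇒  r_B = 8 − 7 = 1

rB=1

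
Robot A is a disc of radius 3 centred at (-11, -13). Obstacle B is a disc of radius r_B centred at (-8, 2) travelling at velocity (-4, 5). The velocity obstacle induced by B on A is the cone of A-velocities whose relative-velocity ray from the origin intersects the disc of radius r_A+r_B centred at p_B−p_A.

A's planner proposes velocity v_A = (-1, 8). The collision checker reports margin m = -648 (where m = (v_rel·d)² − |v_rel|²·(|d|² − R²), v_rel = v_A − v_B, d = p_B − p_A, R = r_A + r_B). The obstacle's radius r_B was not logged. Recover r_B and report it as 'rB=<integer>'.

m = -648
d = (3, 15);  v_rel = (3, 3),  |v_rel|² = 18
v_rel×d = (3)·(15) − (3)·(3) = 36
since m = R²·18 − 36²:  R² = (1296 + -648) / 18 = 36
R = √36 = 6  ⇒  r_B = 6 − 3 = 3

rB=3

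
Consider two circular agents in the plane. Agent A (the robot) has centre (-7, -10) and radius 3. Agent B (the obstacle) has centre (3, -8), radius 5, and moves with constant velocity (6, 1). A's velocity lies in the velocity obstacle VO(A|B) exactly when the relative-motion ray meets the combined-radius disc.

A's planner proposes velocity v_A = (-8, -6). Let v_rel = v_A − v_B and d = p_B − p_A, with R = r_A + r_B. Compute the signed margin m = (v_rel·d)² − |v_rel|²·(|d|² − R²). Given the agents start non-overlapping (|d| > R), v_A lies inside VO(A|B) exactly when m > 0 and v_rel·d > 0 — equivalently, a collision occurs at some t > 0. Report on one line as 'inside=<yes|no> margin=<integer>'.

d = (10, 2),  |d|² = 104;  R = 3+5 = 8,  c = 104−8² = 40
v_rel = (-14, -7),  |v_rel|² = 245;  v_rel·d = (-14)·(10) + (-7)·(2) = -154
245·t² + 308·t + 40 = 0  ⇒  m = (-154)² − 245·40 = 13916
m = 13916 > 0,  v_rel·d = -154 < 0  ⇒  outside

inside=no margin=13916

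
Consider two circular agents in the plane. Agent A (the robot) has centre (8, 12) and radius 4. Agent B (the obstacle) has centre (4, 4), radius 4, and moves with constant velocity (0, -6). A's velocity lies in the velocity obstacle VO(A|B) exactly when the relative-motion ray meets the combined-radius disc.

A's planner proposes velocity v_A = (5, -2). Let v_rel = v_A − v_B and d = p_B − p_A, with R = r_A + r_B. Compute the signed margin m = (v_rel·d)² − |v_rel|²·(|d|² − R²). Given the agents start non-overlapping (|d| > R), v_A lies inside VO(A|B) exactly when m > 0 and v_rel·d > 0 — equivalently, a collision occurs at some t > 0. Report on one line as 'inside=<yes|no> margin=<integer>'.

d = (-4, -8),  |d|² = 80;  R = 4+4 = 8,  c = 80−8² = 16
v_rel = (5, 4),  |v_rel|² = 41;  v_rel·d = (5)·(-4) + (4)·(-8) = -52
41·t² + 104·t + 16 = 0  ⇒  m = (-52)² − 41·16 = 2048
m = 2048 > 0,  v_rel·d = -52 < 0  ⇒  outside

inside=no margin=2048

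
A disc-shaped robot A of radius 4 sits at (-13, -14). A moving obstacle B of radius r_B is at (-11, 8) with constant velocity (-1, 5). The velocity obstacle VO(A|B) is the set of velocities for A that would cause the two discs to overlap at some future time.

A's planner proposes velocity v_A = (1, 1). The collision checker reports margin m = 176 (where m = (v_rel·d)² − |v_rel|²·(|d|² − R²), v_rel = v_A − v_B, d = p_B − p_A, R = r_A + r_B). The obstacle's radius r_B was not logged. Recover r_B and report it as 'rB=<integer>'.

m = 176
d = (2, 22);  v_rel = (2, -4),  |v_rel|² = 20
v_rel×d = (2)·(22) − (-4)·(2) = 52
since m = R²·20 − 52²:  R² = (2704 + 176) / 20 = 144
R = √144 = 12  ⇒  r_B = 12 − 4 = 8

rB=8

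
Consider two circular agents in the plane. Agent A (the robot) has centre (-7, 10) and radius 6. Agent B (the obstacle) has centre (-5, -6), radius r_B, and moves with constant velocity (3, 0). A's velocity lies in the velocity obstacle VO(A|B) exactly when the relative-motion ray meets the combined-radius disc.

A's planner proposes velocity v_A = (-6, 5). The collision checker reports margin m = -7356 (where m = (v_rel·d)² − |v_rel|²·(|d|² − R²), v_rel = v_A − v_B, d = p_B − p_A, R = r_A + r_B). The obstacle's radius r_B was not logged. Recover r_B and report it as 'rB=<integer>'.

m = -7356
d = (2, -16);  v_rel = (-9, 5),  |v_rel|² = 106
v_rel×d = (-9)·(-16) − (5)·(2) = 134
since m = R²·106 − 134²:  R² = (17956 + -7356) / 106 = 100
R = √100 = 10  ⇒  r_B = 10 − 6 = 4

rB=4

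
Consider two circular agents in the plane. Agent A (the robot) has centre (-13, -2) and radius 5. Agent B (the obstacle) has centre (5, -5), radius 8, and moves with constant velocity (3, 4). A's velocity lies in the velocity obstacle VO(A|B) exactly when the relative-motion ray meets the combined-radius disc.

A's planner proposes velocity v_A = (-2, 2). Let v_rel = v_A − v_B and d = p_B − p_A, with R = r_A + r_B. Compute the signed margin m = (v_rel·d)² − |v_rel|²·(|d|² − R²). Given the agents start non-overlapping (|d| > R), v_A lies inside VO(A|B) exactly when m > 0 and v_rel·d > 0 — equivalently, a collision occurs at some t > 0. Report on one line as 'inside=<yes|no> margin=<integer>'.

d = (18, -3),  |d|² = 333;  R = 5+8 = 13,  c = 333−13² = 164
v_rel = (-5, -2),  |v_rel|² = 29;  v_rel·d = (-5)·(18) + (-2)·(-3) = -84
29·t² + 168·t + 164 = 0  ⇒  m = (-84)² − 29·164 = 2300
m = 2300 > 0,  v_rel·d = -84 < 0  ⇒  outside

inside=no margin=2300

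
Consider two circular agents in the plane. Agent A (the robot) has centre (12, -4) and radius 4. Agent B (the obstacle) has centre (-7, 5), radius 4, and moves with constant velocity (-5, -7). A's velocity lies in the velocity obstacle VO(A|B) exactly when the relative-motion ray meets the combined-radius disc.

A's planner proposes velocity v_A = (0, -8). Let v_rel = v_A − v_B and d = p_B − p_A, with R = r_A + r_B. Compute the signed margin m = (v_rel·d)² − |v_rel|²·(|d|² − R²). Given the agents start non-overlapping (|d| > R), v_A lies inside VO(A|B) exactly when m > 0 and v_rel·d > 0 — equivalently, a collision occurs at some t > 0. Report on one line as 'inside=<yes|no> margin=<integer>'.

d = (-19, 9),  |d|² = 442;  R = 4+4 = 8,  c = 442−8² = 378
v_rel = (5, -1),  |v_rel|² = 26;  v_rel·d = (5)·(-19) + (-1)·(9) = -104
26·t² + 208·t + 378 = 0  ⇒  m = (-104)² − 26·378 = 988
m = 988 > 0,  v_rel·d = -104 < 0  ⇒  outside

inside=no margin=988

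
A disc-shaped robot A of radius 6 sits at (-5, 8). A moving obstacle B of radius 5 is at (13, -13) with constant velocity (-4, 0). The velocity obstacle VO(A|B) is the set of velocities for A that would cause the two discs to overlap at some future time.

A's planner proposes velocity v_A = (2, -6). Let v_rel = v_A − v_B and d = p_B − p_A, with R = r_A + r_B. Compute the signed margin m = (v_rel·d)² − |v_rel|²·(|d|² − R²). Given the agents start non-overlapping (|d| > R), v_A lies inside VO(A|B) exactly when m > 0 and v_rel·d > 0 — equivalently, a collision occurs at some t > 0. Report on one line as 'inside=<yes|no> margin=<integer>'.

d = (18, -21),  |d|² = 765;  R = 6+5 = 11,  c = 765−11² = 644
v_rel = (6, -6),  |v_rel|² = 72;  v_rel·d = (6)·(18) + (-6)·(-21) = 234
72·t² − 468·t + 644 = 0  ⇒  m = 234² − 72·644 = 8388
m = 8388 > 0,  v_rel·d = 234 > 0  ⇒  inside

inside=yes margin=8388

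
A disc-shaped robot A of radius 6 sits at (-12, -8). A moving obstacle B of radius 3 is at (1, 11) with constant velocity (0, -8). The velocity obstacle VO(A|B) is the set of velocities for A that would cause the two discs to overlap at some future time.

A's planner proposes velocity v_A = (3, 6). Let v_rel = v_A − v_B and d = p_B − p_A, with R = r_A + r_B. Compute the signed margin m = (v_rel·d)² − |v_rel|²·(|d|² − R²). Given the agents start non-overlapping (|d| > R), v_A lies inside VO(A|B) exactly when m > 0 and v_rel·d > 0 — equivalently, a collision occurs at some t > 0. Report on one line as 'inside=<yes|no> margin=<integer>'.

d = (13, 19),  |d|² = 530;  R = 6+3 = 9,  c = 530−9² = 449
v_rel = (3, 14),  |v_rel|² = 205;  v_rel·d = (3)·(13) + (14)·(19) = 305
205·t² − 610·t + 449 = 0  ⇒  m = 305² − 205·449 = 980
m = 980 > 0,  v_rel·d = 305 > 0  ⇒  inside

inside=yes margin=980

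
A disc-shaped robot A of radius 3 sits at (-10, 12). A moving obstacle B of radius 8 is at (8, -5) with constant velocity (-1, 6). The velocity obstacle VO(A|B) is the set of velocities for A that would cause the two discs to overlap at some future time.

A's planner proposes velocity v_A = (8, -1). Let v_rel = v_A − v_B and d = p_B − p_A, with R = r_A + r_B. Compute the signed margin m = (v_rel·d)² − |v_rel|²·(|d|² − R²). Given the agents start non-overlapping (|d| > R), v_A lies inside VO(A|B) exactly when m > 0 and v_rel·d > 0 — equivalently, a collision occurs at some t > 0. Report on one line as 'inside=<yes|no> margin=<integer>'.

d = (18, -17),  |d|² = 613;  R = 3+8 = 11,  c = 613−11² = 492
v_rel = (9, -7),  |v_rel|² = 130;  v_rel·d = (9)·(18) + (-7)·(-17) = 281
130·t² − 562·t + 492 = 0  ⇒  m = 281² − 130·492 = 15001
m = 15001 > 0,  v_rel·d = 281 > 0  ⇒  inside

inside=yes margin=15001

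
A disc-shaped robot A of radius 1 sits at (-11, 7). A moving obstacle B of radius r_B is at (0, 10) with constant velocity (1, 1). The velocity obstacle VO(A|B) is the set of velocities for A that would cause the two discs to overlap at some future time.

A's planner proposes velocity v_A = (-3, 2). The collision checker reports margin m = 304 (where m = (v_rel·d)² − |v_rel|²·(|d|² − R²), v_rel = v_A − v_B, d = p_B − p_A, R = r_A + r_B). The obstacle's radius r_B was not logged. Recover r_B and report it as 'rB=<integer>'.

m = 304
d = (11, 3);  v_rel = (-4, 1),  |v_rel|² = 17
v_rel×d = (-4)·(3) − (1)·(11) = -23
since m = R²·17 − (-23)²:  R² = (529 + 304) / 17 = 49
R = √49 = 7  ⇒  r_B = 7 − 1 = 6

rB=6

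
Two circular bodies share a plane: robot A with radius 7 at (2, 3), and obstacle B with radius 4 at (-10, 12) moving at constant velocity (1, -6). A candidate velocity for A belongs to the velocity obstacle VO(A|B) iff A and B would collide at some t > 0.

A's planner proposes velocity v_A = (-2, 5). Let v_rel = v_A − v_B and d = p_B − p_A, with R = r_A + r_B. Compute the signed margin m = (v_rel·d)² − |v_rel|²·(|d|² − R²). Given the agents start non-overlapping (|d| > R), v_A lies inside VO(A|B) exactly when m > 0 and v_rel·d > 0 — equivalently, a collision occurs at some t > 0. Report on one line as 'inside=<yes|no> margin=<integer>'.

d = (-12, 9),  |d|² = 225;  R = 7+4 = 11,  c = 225−11² = 104
v_rel = (-3, 11),  |v_rel|² = 130;  v_rel·d = (-3)·(-12) + (11)·(9) = 135
130·t² − 270·t + 104 = 0  ⇒  m = 135² − 130·104 = 4705
m = 4705 > 0,  v_rel·d = 135 > 0  ⇒  inside

inside=yes margin=4705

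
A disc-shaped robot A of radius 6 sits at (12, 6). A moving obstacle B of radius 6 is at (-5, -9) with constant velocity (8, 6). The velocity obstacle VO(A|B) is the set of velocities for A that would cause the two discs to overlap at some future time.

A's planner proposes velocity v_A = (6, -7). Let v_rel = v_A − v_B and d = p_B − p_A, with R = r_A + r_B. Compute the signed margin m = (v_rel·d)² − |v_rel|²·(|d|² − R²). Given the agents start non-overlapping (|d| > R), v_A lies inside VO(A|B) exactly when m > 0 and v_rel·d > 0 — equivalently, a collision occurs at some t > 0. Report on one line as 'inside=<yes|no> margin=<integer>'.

d = (-17, -15),  |d|² = 514;  R = 6+6 = 12,  c = 514−12² = 370
v_rel = (-2, -13),  |v_rel|² = 173;  v_rel·d = (-2)·(-17) + (-13)·(-15) = 229
173·t² − 458·t + 370 = 0  ⇒  m = 229² − 173·370 = -11569
m = -11569 < 0,  v_rel·d = 229 > 0  ⇒  outside

inside=no margin=-11569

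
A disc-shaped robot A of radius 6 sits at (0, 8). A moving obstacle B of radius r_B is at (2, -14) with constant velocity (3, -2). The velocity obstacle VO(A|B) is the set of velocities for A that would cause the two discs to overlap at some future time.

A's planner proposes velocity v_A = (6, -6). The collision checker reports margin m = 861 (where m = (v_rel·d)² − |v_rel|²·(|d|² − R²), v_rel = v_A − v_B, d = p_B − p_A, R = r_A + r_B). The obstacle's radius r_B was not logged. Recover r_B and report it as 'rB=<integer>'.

m = 861
d = (2, -22);  v_rel = (3, -4),  |v_rel|² = 25
v_rel×d = (3)·(-22) − (-4)·(2) = -58
since m = R²·25 − (-58)²:  R² = (3364 + 861) / 25 = 169
R = √169 = 13  ⇒  r_B = 13 − 6 = 7

rB=7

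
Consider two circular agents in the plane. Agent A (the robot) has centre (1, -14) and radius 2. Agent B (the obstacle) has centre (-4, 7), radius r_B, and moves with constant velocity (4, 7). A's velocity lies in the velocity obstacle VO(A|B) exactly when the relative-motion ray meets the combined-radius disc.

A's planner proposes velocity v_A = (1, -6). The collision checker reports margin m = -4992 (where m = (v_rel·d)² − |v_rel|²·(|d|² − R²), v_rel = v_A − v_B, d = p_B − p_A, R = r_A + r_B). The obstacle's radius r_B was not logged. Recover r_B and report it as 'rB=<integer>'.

m = -4992
d = (-5, 21);  v_rel = (-3, -13),  |v_rel|² = 178
v_rel×d = (-3)·(21) − (-13)·(-5) = -128
since m = R²·178 − (-128)²:  R² = (16384 + -4992) / 178 = 64
R = √64 = 8  ⇒  r_B = 8 − 2 = 6

rB=6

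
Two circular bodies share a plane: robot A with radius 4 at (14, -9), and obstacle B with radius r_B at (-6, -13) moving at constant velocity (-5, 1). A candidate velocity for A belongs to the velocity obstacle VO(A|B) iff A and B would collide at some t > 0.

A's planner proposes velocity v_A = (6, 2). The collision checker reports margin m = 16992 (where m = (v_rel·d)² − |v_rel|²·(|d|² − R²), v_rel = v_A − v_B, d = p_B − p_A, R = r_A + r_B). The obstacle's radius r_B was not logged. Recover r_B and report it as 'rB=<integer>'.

m = 16992
d = (-20, -4);  v_rel = (11, 1),  |v_rel|² = 122
v_rel×d = (11)·(-4) − (1)·(-20) = -24
since m = R²·122 − (-24)²:  R² = (576 + 16992) / 122 = 144
R = √144 = 12  ⇒  r_B = 12 − 4 = 8

rB=8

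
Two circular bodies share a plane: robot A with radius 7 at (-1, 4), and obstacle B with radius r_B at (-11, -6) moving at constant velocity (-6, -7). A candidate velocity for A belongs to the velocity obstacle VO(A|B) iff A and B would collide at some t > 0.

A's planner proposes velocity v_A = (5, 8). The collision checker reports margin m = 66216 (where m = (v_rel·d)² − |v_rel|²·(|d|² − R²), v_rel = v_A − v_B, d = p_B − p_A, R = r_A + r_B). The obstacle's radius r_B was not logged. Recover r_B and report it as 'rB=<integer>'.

m = 66216
d = (-10, -10);  v_rel = (11, 15),  |v_rel|² = 346
v_rel×d = (11)·(-10) − (15)·(-10) = 40
since m = R²·346 − 40²:  R² = (1600 + 66216) / 346 = 196
R = √196 = 14  ⇒  r_B = 14 − 7 = 7

rB=7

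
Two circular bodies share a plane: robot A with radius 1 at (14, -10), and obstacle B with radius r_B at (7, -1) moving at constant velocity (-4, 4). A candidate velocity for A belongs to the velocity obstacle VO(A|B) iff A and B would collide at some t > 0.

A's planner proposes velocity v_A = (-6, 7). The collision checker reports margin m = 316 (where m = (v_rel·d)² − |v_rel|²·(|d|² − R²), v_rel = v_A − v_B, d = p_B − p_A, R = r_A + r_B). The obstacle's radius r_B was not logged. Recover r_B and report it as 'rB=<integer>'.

m = 316
d = (-7, 9);  v_rel = (-2, 3),  |v_rel|² = 13
v_rel×d = (-2)·(9) − (3)·(-7) = 3
since m = R²·13 − 3²:  R² = (9 + 316) / 13 = 25
R = √25 = 5  ⇒  r_B = 5 − 1 = 4

rB=4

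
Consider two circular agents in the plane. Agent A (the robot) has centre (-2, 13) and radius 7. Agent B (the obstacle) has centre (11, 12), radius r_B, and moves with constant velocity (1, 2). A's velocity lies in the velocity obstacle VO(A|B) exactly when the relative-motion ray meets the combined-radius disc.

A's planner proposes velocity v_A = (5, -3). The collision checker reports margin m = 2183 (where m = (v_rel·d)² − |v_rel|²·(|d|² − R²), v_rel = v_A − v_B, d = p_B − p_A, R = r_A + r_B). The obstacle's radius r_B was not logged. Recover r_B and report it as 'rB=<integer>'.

m = 2183
d = (13, -1);  v_rel = (4, -5),  |v_rel|² = 41
v_rel×d = (4)·(-1) − (-5)·(13) = 61
since m = R²·41 − 61²:  R² = (3721 + 2183) / 41 = 144
R = √144 = 12  ⇒  r_B = 12 − 7 = 5

rB=5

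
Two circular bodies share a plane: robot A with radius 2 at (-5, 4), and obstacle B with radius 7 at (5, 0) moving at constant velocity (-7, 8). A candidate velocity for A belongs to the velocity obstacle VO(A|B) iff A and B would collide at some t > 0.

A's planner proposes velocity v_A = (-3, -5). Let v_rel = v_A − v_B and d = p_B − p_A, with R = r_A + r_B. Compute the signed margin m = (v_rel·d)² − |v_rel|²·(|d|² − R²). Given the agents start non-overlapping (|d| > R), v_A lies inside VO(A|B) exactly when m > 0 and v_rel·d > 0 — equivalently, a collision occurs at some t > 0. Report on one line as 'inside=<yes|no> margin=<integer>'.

d = (10, -4),  |d|² = 116;  R = 2+7 = 9,  c = 116−9² = 35
v_rel = (4, -13),  |v_rel|² = 185;  v_rel·d = (4)·(10) + (-13)·(-4) = 92
185·t² − 184·t + 35 = 0  ⇒  m = 92² − 185·35 = 1989
m = 1989 > 0,  v_rel·d = 92 > 0  ⇒  inside

inside=yes margin=1989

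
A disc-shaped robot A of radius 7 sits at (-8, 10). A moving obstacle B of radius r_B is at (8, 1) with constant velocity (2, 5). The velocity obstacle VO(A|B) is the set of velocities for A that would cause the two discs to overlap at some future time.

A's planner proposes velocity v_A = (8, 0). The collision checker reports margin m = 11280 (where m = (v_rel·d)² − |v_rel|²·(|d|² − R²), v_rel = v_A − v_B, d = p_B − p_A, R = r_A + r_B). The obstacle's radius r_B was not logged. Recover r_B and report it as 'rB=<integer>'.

m = 11280
d = (16, -9);  v_rel = (6, -5),  |v_rel|² = 61
v_rel×d = (6)·(-9) − (-5)·(16) = 26
since m = R²·61 − 26²:  R² = (676 + 11280) / 61 = 196
R = √196 = 14  ⇒  r_B = 14 − 7 = 7

rB=7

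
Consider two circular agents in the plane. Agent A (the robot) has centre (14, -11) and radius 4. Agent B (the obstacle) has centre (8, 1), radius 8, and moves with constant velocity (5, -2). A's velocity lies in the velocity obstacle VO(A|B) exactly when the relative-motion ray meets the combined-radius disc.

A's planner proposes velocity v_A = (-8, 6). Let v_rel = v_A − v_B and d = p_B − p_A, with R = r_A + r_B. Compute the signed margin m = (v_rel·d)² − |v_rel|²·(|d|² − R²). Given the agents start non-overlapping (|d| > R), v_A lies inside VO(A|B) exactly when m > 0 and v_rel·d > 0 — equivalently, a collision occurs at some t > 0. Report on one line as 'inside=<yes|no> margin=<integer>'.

d = (-6, 12),  |d|² = 180;  R = 4+8 = 12,  c = 180−12² = 36
v_rel = (-13, 8),  |v_rel|² = 233;  v_rel·d = (-13)·(-6) + (8)·(12) = 174
233·t² − 348·t + 36 = 0  ⇒  m = 174² − 233·36 = 21888
m = 21888 > 0,  v_rel·d = 174 > 0  ⇒  inside

inside=yes margin=21888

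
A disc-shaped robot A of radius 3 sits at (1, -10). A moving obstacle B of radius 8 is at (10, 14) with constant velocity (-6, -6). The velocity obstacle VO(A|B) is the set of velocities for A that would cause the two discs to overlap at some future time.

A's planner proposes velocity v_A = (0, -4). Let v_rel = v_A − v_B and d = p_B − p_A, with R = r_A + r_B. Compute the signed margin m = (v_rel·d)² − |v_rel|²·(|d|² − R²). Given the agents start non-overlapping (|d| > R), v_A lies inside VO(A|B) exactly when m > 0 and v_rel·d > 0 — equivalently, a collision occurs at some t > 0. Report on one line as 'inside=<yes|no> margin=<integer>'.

d = (9, 24),  |d|² = 657;  R = 3+8 = 11,  c = 657−11² = 536
v_rel = (6, 2),  |v_rel|² = 40;  v_rel·d = (6)·(9) + (2)·(24) = 102
40·t² − 204·t + 536 = 0  ⇒  m = 102² − 40·536 = -11036
m = -11036 < 0,  v_rel·d = 102 > 0  ⇒  outside

inside=no margin=-11036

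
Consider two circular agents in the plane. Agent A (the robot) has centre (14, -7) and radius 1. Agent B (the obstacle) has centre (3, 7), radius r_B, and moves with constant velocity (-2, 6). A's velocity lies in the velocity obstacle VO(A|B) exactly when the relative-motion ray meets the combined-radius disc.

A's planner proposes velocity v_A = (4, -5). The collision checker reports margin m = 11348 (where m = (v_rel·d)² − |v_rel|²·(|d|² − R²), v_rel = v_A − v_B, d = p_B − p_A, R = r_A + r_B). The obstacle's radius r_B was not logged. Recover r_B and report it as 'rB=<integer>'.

m = 11348
d = (-11, 14);  v_rel = (6, -11),  |v_rel|² = 157
v_rel×d = (6)·(14) − (-11)·(-11) = -37
since m = R²·157 − (-37)²:  R² = (1369 + 11348) / 157 = 81
R = √81 = 9  ⇒  r_B = 9 − 1 = 8

rB=8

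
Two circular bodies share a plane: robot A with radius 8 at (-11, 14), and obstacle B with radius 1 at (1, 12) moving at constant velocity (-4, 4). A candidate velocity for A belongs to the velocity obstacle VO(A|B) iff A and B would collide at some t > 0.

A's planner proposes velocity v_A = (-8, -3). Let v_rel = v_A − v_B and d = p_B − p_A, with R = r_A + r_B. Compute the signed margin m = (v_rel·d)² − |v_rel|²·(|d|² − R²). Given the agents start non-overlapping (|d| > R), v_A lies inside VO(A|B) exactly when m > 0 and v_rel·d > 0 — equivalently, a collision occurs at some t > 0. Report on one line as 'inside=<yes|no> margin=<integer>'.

d = (12, -2),  |d|² = 148;  R = 8+1 = 9,  c = 148−9² = 67
v_rel = (-4, -7),  |v_rel|² = 65;  v_rel·d = (-4)·(12) + (-7)·(-2) = -34
65·t² + 68·t + 67 = 0  ⇒  m = (-34)² − 65·67 = -3199
m = -3199 < 0,  v_rel·d = -34 < 0  ⇒  outside

inside=no margin=-3199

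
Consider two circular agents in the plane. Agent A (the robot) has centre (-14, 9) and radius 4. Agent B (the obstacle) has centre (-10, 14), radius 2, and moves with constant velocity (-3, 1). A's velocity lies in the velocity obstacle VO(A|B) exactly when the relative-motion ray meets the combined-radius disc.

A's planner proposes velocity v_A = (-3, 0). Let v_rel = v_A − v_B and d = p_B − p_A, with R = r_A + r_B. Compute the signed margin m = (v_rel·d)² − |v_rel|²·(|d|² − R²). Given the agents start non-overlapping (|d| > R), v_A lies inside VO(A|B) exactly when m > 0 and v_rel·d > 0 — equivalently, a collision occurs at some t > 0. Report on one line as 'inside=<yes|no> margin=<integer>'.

d = (4, 5),  |d|² = 41;  R = 4+2 = 6,  c = 41−6² = 5
v_rel = (0, -1),  |v_rel|² = 1;  v_rel·d = (0)·(4) + (-1)·(5) = -5
1·t² + 10·t + 5 = 0  ⇒  m = (-5)² − 1·5 = 20
m = 20 > 0,  v_rel·d = -5 < 0  ⇒  outside

inside=no margin=20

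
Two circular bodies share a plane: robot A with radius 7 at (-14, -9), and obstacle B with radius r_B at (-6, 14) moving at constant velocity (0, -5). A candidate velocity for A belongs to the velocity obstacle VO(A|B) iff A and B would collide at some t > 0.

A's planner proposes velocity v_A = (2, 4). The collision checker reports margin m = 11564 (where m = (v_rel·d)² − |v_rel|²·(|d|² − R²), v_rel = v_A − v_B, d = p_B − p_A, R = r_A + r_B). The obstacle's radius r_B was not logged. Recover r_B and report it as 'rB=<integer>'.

m = 11564
d = (8, 23);  v_rel = (2, 9),  |v_rel|² = 85
v_rel×d = (2)·(23) − (9)·(8) = -26
since m = R²·85 − (-26)²:  R² = (676 + 11564) / 85 = 144
R = √144 = 12  ⇒  r_B = 12 − 7 = 5

rB=5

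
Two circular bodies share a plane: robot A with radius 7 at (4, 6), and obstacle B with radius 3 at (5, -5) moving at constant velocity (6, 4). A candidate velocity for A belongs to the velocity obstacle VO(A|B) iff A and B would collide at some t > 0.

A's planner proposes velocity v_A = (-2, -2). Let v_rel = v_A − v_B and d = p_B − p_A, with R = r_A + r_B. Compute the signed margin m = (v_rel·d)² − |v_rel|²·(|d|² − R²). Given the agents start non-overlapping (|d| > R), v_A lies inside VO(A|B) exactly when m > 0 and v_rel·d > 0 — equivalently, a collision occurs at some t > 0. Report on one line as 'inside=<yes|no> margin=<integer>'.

d = (1, -11),  |d|² = 122;  R = 7+3 = 10,  c = 122−10² = 22
v_rel = (-8, -6),  |v_rel|² = 100;  v_rel·d = (-8)·(1) + (-6)·(-11) = 58
100·t² − 116·t + 22 = 0  ⇒  m = 58² − 100·22 = 1164
m = 1164 > 0,  v_rel·d = 58 > 0  ⇒  inside

inside=yes margin=1164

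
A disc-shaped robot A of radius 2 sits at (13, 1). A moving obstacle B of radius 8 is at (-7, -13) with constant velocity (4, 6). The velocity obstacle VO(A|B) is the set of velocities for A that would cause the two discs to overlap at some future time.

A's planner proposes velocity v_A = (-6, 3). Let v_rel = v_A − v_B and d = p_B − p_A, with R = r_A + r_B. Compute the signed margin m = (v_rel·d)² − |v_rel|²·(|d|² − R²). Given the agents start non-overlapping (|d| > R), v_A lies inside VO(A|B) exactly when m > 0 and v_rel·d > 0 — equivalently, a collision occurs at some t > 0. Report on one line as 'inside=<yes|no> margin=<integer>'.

d = (-20, -14),  |d|² = 596;  R = 2+8 = 10,  c = 596−10² = 496
v_rel = (-10, -3),  |v_rel|² = 109;  v_rel·d = (-10)·(-20) + (-3)·(-14) = 242
109·t² − 484·t + 496 = 0  ⇒  m = 242² − 109·496 = 4500
m = 4500 > 0,  v_rel·d = 242 > 0  ⇒  inside

inside=yes margin=4500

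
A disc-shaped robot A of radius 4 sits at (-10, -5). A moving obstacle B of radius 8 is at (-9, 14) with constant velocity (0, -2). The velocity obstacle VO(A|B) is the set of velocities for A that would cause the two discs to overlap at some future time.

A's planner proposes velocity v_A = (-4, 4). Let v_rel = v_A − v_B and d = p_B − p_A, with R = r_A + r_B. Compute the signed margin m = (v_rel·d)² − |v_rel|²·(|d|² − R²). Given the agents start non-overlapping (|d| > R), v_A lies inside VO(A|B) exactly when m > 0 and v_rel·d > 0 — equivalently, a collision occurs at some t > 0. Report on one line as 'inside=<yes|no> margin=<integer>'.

d = (1, 19),  |d|² = 362;  R = 4+8 = 12,  c = 362−12² = 218
v_rel = (-4, 6),  |v_rel|² = 52;  v_rel·d = (-4)·(1) + (6)·(19) = 110
52·t² − 220·t + 218 = 0  ⇒  m = 110² − 52·218 = 764
m = 764 > 0,  v_rel·d = 110 > 0  ⇒  inside

inside=yes margin=764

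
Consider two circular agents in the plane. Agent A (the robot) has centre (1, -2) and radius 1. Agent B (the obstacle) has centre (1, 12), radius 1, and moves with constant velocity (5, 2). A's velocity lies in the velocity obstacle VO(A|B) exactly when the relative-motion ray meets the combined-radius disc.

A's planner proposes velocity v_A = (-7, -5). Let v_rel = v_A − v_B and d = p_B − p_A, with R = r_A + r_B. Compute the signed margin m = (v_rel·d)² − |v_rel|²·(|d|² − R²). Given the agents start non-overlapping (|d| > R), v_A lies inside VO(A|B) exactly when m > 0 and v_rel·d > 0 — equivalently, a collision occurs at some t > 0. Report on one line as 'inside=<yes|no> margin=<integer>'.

d = (0, 14),  |d|² = 196;  R = 1+1 = 2,  c = 196−2² = 192
v_rel = (-12, -7),  |v_rel|² = 193;  v_rel·d = (-12)·(0) + (-7)·(14) = -98
193·t² + 196·t + 192 = 0  ⇒  m = (-98)² − 193·192 = -27452
m = -27452 < 0,  v_rel·d = -98 < 0  ⇒  outside

inside=no margin=-27452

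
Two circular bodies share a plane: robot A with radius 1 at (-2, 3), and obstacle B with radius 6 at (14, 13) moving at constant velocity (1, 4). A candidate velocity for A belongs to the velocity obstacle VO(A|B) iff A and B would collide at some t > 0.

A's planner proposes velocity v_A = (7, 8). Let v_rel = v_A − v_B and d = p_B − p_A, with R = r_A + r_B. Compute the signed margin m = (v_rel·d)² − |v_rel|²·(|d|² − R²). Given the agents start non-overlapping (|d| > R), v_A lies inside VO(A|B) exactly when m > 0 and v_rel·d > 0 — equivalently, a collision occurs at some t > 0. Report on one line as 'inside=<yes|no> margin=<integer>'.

d = (16, 10),  |d|² = 356;  R = 1+6 = 7,  c = 356−7² = 307
v_rel = (6, 4),  |v_rel|² = 52;  v_rel·d = (6)·(16) + (4)·(10) = 136
52·t² − 272·t + 307 = 0  ⇒  m = 136² − 52·307 = 2532
m = 2532 > 0,  v_rel·d = 136 > 0  ⇒  inside

inside=yes margin=2532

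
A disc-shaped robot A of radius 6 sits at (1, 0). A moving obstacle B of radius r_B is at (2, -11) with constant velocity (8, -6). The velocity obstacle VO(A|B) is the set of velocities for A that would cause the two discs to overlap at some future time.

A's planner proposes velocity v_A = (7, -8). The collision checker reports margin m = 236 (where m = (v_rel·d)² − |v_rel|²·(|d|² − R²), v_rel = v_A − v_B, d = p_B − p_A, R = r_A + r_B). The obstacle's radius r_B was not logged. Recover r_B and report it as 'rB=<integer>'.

m = 236
d = (1, -11);  v_rel = (-1, -2),  |v_rel|² = 5
v_rel×d = (-1)·(-11) − (-2)·(1) = 13
since m = R²·5 − 13²:  R² = (169 + 236) / 5 = 81
R = √81 = 9  ⇒  r_B = 9 − 6 = 3

rB=3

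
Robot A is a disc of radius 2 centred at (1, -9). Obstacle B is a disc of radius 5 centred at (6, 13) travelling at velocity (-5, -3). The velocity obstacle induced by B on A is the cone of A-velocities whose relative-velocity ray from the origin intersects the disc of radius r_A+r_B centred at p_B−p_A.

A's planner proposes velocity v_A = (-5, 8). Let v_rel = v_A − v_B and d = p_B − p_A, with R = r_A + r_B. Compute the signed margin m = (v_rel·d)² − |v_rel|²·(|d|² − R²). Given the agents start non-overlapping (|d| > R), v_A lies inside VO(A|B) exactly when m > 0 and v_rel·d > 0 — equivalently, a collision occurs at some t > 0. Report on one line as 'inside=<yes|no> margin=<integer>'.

d = (5, 22),  |d|² = 509;  R = 2+5 = 7,  c = 509−7² = 460
v_rel = (0, 11),  |v_rel|² = 121;  v_rel·d = (0)·(5) + (11)·(22) = 242
121·t² − 484·t + 460 = 0  ⇒  m = 242² − 121·460 = 2904
m = 2904 > 0,  v_rel·d = 242 > 0  ⇒  inside

inside=yes margin=2904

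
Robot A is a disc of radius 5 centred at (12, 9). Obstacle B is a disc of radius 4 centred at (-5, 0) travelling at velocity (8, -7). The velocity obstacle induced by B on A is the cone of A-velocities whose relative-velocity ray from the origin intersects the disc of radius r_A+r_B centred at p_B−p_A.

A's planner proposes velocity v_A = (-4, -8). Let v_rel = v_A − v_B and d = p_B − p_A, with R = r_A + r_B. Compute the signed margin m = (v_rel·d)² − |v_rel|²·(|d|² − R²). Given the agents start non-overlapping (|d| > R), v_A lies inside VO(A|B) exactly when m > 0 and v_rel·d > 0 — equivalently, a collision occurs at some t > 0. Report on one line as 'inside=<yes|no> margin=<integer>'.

d = (-17, -9),  |d|² = 370;  R = 5+4 = 9,  c = 370−9² = 289
v_rel = (-12, -1),  |v_rel|² = 145;  v_rel·d = (-12)·(-17) + (-1)·(-9) = 213
145·t² − 426·t + 289 = 0  ⇒  m = 213² − 145·289 = 3464
m = 3464 > 0,  v_rel·d = 213 > 0  ⇒  inside

inside=yes margin=3464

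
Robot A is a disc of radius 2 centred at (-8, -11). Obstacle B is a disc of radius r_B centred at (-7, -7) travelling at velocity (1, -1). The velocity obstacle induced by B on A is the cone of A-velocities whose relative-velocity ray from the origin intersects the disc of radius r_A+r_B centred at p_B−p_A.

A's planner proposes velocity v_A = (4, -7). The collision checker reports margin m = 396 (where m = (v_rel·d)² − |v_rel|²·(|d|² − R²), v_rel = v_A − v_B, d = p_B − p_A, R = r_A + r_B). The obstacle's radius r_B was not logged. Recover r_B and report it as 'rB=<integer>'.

m = 396
d = (1, 4);  v_rel = (3, -6),  |v_rel|² = 45
v_rel×d = (3)·(4) − (-6)·(1) = 18
since m = R²·45 − 18²:  R² = (324 + 396) / 45 = 16
R = √16 = 4  ⇒  r_B = 4 − 2 = 2

rB=2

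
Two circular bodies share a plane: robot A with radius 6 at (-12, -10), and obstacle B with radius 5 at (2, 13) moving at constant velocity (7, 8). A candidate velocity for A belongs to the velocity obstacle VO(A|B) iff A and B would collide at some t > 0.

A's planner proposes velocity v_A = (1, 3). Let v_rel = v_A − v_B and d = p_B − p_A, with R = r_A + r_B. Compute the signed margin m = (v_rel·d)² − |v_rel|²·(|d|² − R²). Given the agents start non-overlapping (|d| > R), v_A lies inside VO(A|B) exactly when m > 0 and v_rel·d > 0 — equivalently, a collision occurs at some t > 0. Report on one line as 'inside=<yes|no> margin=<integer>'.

d = (14, 23),  |d|² = 725;  R = 6+5 = 11,  c = 725−11² = 604
v_rel = (-6, -5),  |v_rel|² = 61;  v_rel·d = (-6)·(14) + (-5)·(23) = -199
61·t² + 398·t + 604 = 0  ⇒  m = (-199)² − 61·604 = 2757
m = 2757 > 0,  v_rel·d = -199 < 0  ⇒  outside

inside=no margin=2757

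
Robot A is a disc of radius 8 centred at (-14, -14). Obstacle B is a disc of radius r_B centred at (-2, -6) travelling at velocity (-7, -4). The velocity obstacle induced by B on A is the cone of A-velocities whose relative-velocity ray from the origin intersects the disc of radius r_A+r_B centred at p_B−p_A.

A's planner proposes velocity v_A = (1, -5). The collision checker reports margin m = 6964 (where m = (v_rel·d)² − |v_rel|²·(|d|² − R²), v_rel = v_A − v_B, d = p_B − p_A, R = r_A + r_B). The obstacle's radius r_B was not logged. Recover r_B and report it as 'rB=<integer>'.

m = 6964
d = (12, 8);  v_rel = (8, -1),  |v_rel|² = 65
v_rel×d = (8)·(8) − (-1)·(12) = 76
since m = R²·65 − 76²:  R² = (5776 + 6964) / 65 = 196
R = √196 = 14  ⇒  r_B = 14 − 8 = 6

rB=6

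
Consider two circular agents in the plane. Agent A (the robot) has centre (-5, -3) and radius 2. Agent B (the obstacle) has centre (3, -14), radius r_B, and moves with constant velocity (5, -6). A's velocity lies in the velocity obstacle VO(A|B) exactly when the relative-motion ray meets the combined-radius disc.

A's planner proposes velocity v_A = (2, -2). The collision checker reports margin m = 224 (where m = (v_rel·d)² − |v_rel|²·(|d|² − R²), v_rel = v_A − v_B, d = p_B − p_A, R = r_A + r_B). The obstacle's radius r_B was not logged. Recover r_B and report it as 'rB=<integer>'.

m = 224
d = (8, -11);  v_rel = (-3, 4),  |v_rel|² = 25
v_rel×d = (-3)·(-11) − (4)·(8) = 1
since m = R²·25 − 1²:  R² = (1 + 224) / 25 = 9
R = √9 = 3  ⇒  r_B = 3 − 2 = 1

rB=1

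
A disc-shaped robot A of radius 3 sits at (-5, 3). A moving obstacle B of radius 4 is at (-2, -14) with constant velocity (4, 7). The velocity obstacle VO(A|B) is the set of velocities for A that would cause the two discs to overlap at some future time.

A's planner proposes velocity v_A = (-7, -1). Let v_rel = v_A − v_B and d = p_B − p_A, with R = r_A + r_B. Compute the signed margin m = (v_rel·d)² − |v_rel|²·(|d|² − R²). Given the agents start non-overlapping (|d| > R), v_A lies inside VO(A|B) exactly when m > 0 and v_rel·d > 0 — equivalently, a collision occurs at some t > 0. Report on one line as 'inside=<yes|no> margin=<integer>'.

d = (3, -17),  |d|² = 298;  R = 3+4 = 7,  c = 298−7² = 249
v_rel = (-11, -8),  |v_rel|² = 185;  v_rel·d = (-11)·(3) + (-8)·(-17) = 103
185·t² − 206·t + 249 = 0  ⇒  m = 103² − 185·249 = -35456
m = -35456 < 0,  v_rel·d = 103 > 0  ⇒  outside

inside=no margin=-35456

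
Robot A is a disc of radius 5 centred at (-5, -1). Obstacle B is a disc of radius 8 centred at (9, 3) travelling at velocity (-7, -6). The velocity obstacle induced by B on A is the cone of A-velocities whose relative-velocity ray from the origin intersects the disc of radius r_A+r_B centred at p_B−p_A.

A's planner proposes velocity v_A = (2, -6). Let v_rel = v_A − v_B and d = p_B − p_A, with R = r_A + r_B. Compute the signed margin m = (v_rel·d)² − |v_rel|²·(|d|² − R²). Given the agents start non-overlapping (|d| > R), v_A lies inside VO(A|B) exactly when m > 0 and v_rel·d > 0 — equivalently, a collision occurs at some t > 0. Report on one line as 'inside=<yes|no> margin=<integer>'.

d = (14, 4),  |d|² = 212;  R = 5+8 = 13,  c = 212−13² = 43
v_rel = (9, 0),  |v_rel|² = 81;  v_rel·d = (9)·(14) + (0)·(4) = 126
81·t² − 252·t + 43 = 0  ⇒  m = 126² − 81·43 = 12393
m = 12393 > 0,  v_rel·d = 126 > 0  ⇒  inside

inside=yes margin=12393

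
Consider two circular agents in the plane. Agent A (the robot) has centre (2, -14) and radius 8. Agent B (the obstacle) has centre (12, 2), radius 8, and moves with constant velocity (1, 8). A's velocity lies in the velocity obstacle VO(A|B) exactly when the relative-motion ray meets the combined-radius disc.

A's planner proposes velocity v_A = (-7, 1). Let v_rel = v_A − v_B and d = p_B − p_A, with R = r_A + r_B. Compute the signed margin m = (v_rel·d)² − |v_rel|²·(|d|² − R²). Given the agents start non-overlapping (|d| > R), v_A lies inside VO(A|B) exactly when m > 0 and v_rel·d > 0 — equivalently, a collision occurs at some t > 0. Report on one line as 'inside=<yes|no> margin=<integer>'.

d = (10, 16),  |d|² = 356;  R = 8+8 = 16,  c = 356−16² = 100
v_rel = (-8, -7),  |v_rel|² = 113;  v_rel·d = (-8)·(10) + (-7)·(16) = -192
113·t² + 384·t + 100 = 0  ⇒  m = (-192)² − 113·100 = 25564
m = 25564 > 0,  v_rel·d = -192 < 0  ⇒  outside

inside=no margin=25564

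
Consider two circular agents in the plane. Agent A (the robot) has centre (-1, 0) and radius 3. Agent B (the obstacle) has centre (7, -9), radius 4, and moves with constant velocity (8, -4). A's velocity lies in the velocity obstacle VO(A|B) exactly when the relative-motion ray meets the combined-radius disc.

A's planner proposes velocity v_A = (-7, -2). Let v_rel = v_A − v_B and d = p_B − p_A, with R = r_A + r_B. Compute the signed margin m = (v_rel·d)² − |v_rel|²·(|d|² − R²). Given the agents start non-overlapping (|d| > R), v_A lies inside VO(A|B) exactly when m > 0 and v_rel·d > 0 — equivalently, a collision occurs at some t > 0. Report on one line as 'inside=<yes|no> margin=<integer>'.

d = (8, -9),  |d|² = 145;  R = 3+4 = 7,  c = 145−7² = 96
v_rel = (-15, 2),  |v_rel|² = 229;  v_rel·d = (-15)·(8) + (2)·(-9) = -138
229·t² + 276·t + 96 = 0  ⇒  m = (-138)² − 229·96 = -2940
m = -2940 < 0,  v_rel·d = -138 < 0  ⇒  outside

inside=no margin=-2940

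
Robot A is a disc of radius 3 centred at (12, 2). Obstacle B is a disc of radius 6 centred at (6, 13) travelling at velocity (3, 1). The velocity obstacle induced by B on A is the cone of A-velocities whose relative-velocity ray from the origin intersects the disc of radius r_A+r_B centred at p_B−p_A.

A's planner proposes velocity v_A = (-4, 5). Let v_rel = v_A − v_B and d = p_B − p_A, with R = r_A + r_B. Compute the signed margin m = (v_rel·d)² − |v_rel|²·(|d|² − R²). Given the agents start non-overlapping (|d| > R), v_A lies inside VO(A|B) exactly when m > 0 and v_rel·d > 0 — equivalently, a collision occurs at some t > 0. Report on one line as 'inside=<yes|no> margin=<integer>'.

d = (-6, 11),  |d|² = 157;  R = 3+6 = 9,  c = 157−9² = 76
v_rel = (-7, 4),  |v_rel|² = 65;  v_rel·d = (-7)·(-6) + (4)·(11) = 86
65·t² − 172·t + 76 = 0  ⇒  m = 86² − 65·76 = 2456
m = 2456 > 0,  v_rel·d = 86 > 0  ⇒  inside

inside=yes margin=2456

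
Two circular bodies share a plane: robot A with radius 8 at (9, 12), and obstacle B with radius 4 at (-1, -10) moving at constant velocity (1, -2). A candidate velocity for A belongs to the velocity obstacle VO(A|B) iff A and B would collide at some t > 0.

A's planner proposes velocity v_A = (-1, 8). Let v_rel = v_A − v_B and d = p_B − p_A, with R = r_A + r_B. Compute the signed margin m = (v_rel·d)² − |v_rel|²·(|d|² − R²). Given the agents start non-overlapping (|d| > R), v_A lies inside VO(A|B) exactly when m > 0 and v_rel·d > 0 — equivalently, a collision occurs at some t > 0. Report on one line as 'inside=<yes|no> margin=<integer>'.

d = (-10, -22),  |d|² = 584;  R = 8+4 = 12,  c = 584−12² = 440
v_rel = (-2, 10),  |v_rel|² = 104;  v_rel·d = (-2)·(-10) + (10)·(-22) = -200
104·t² + 400·t + 440 = 0  ⇒  m = (-200)² − 104·440 = -5760
m = -5760 < 0,  v_rel·d = -200 < 0  ⇒  outside

inside=no margin=-5760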